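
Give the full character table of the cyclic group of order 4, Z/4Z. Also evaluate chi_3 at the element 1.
Character table of Z/4Z (irreps indexed chi_0,...,chi_3 with chi_k(m) = zeta_4^(k*m), zeta_4 = exp(2*pi*i/4)):
  irrep \ class  {0} (size 1)  {1} (size 1)  {2} (size 1)  {3} (size 1)
  chi_0          1             1             1             1           
  chi_1          1             I             -1            -I          
  chi_2          1             -1            1             -1          
  chi_3          1             -I            -1            I           

Spot check: chi_3(1) = zeta_4^(3*1) = zeta_4^3 = -I.

Solution. Z/4Z is abelian, so all 4 irreducible complex representations are 1-dimensional. They are given by chi_k(m) = zeta_4^(k*m) for k = 0,...,3. Row orthogonality: sum_m chi_k(m) conj(chi_l(m)) = 4 * [k = l].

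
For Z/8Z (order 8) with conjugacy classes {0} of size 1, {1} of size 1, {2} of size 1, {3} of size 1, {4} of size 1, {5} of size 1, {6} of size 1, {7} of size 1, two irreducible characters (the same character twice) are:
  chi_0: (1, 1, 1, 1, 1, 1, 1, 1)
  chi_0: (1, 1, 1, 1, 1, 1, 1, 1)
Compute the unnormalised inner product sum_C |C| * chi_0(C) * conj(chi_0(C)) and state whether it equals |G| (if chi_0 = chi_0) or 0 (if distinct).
Sum = 8 = |G| = 8; so <chi_0, chi_0> = 1 (norm-1 confirms irreducibility).

Argument: Compute term by term over conjugacy classes (|C| * chi_0(C) * conj(chi_0(C))):
  1*(1)*conj(1) + 1*(1)*conj(1) + 1*(1)*conj(1) + 1*(1)*conj(1) + 1*(1)*conj(1) + 1*(1)*conj(1) + 1*(1)*conj(1) + 1*(1)*conj(1)
  = (1) + (1) + (1) + (1) + (1) + (1) + (1) + (1)
  = 8.
(Exp terms are combined using exp(i*s)*conj(exp(i*t)) = exp(i*(s-t)), and sums of them are collapsed using the identity that for every m > 1 the m distinct m-th roots of unity sum to 0, e.g. 1 + exp(2*I*pi/3) + exp(-2*I*pi/3) = 0.)
Dividing by |G| = 8 gives 8/8 = 1, matching the row-orthogonality relation <chi_0, chi_0> = [chi_0 = chi_0].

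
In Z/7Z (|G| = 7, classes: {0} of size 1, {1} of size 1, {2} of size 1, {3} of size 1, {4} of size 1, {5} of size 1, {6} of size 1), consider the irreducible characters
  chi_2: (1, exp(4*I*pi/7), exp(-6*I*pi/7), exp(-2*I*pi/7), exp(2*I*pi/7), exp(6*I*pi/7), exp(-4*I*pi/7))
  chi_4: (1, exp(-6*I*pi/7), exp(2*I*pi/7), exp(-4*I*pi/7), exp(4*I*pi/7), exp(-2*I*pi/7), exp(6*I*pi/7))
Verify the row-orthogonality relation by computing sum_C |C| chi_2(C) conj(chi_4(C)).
Sum = 0; so <chi_2, chi_4> = 0 (distinct irreducibles are orthogonal).

Details: Compute term by term over conjugacy classes (|C| * chi_2(C) * conj(chi_4(C))):
  1*(1)*conj(1) + 1*(exp(4*I*pi/7))*conj(exp(-6*I*pi/7)) + 1*(exp(-6*I*pi/7))*conj(exp(2*I*pi/7)) + 1*(exp(-2*I*pi/7))*conj(exp(-4*I*pi/7)) + 1*(exp(2*I*pi/7))*conj(exp(4*I*pi/7)) + 1*(exp(6*I*pi/7))*conj(exp(-2*I*pi/7)) + 1*(exp(-4*I*pi/7))*conj(exp(6*I*pi/7))
  = (1) + (exp(-4*I*pi/7)) + (exp(6*I*pi/7)) + (exp(2*I*pi/7)) + (exp(-2*I*pi/7)) + (exp(-6*I*pi/7)) + (exp(4*I*pi/7))
  = 0.
(Exp terms are combined using exp(i*s)*conj(exp(i*t)) = exp(i*(s-t)), and sums of them are collapsed using the identity that for every m > 1 the m distinct m-th roots of unity sum to 0, e.g. 1 + exp(2*I*pi/3) + exp(-2*I*pi/3) = 0.)
Dividing by |G| = 7 gives 0/7 = 0, matching the row-orthogonality relation <chi_2, chi_4> = [chi_2 = chi_4].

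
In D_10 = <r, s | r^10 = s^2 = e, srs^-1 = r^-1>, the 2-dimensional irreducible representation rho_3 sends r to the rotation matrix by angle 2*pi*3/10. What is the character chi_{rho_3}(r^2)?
chi_{rho_3}(r^2) = 2*cos(2*pi*3*2/10) = -sqrt(5)/2 - 1/2

Proof sketch: rho_3(r^2) is rotation by angle 2*pi*3*2/10, whose trace is 2*cos(2*pi*3*2/10) = -sqrt(5)/2 - 1/2.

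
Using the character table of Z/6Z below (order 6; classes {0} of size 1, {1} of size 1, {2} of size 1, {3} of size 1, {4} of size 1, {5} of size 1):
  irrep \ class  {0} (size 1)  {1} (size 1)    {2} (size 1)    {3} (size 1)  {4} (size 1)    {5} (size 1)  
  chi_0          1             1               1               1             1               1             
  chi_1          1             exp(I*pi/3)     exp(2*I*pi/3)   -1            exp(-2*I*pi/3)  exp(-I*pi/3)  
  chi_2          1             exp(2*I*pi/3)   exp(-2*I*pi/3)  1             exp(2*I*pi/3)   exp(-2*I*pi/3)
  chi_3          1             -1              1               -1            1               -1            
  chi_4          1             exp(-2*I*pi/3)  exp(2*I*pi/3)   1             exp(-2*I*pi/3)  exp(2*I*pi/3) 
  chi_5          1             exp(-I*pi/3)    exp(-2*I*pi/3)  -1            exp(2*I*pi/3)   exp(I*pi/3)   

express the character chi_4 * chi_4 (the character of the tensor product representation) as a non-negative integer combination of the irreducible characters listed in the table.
chi_4 tensor chi_4 = chi_2 (all other irreducibles have multiplicity 0).

Working: The character of a tensor product is the pointwise product (chi_4 * chi_4)(C) = chi_4(C) * chi_4(C):
  {0}: (1)*(1), {1}: (exp(-2*I*pi/3))*(exp(-2*I*pi/3)), {2}: (exp(2*I*pi/3))*(exp(2*I*pi/3)), {3}: (1)*(1), {4}: (exp(-2*I*pi/3))*(exp(-2*I*pi/3)), {5}: (exp(2*I*pi/3))*(exp(2*I*pi/3))
so (chi_4 * chi_4) takes values
  {0} -> 1, {1} -> exp(2*I*pi/3), {2} -> exp(-2*I*pi/3), {3} -> 1, {4} -> exp(2*I*pi/3), {5} -> exp(-2*I*pi/3).
Now take the inner product of this character with each irreducible chi from the table, <chi_4*chi_4, chi> = (1/6) sum_C |C| (chi_4*chi_4)(C) conj(chi(C)):
  <chi_4*chi_4, chi_0> = (1/6)[1*(1)*conj(1) + 1*(exp(2*I*pi/3))*conj(1) + 1*(exp(-2*I*pi/3))*conj(1) + 1*(1)*conj(1) + 1*(exp(2*I*pi/3))*conj(1) + 1*(exp(-2*I*pi/3))*conj(1)]
      = (1/6)[(1) + (exp(2*I*pi/3)) + (exp(-2*I*pi/3)) + (1) + (exp(2*I*pi/3)) + (exp(-2*I*pi/3))] = 0/6 = 0
  <chi_4*chi_4, chi_1> = (1/6)[1*(1)*conj(1) + 1*(exp(2*I*pi/3))*conj(exp(I*pi/3)) + 1*(exp(-2*I*pi/3))*conj(exp(2*I*pi/3)) + 1*(1)*conj(-1) + 1*(exp(2*I*pi/3))*conj(exp(-2*I*pi/3)) + 1*(exp(-2*I*pi/3))*conj(exp(-I*pi/3))]
      = (1/6)[(1) + (exp(I*pi/3)) + (exp(2*I*pi/3)) + (-1) + (exp(-2*I*pi/3)) + (exp(-I*pi/3))] = 0/6 = 0
  <chi_4*chi_4, chi_2> = (1/6)[1*(1)*conj(1) + 1*(exp(2*I*pi/3))*conj(exp(2*I*pi/3)) + 1*(exp(-2*I*pi/3))*conj(exp(-2*I*pi/3)) + 1*(1)*conj(1) + 1*(exp(2*I*pi/3))*conj(exp(2*I*pi/3)) + 1*(exp(-2*I*pi/3))*conj(exp(-2*I*pi/3))]
      = (1/6)[(1) + (1) + (1) + (1) + (1) + (1)] = 6/6 = 1
  <chi_4*chi_4, chi_3> = (1/6)[1*(1)*conj(1) + 1*(exp(2*I*pi/3))*conj(-1) + 1*(exp(-2*I*pi/3))*conj(1) + 1*(1)*conj(-1) + 1*(exp(2*I*pi/3))*conj(1) + 1*(exp(-2*I*pi/3))*conj(-1)]
      = (1/6)[(1) + (-exp(2*I*pi/3)) + (exp(-2*I*pi/3)) + (-1) + (exp(2*I*pi/3)) + (-exp(-2*I*pi/3))] = 0/6 = 0
  <chi_4*chi_4, chi_4> = (1/6)[1*(1)*conj(1) + 1*(exp(2*I*pi/3))*conj(exp(-2*I*pi/3)) + 1*(exp(-2*I*pi/3))*conj(exp(2*I*pi/3)) + 1*(1)*conj(1) + 1*(exp(2*I*pi/3))*conj(exp(-2*I*pi/3)) + 1*(exp(-2*I*pi/3))*conj(exp(2*I*pi/3))]
      = (1/6)[(1) + (exp(-2*I*pi/3)) + (exp(2*I*pi/3)) + (1) + (exp(-2*I*pi/3)) + (exp(2*I*pi/3))] = 0/6 = 0
  <chi_4*chi_4, chi_5> = (1/6)[1*(1)*conj(1) + 1*(exp(2*I*pi/3))*conj(exp(-I*pi/3)) + 1*(exp(-2*I*pi/3))*conj(exp(-2*I*pi/3)) + 1*(1)*conj(-1) + 1*(exp(2*I*pi/3))*conj(exp(2*I*pi/3)) + 1*(exp(-2*I*pi/3))*conj(exp(I*pi/3))]
      = (1/6)[(1) + (-1) + (1) + (-1) + (1) + (-1)] = 0/6 = 0
(Exp terms are combined using exp(i*s)*conj(exp(i*t)) = exp(i*(s-t)), and sums of them are collapsed using the identity that for every m > 1 the m distinct m-th roots of unity sum to 0, e.g. 1 + exp(2*I*pi/3) + exp(-2*I*pi/3) = 0.)
Hence the multiplicities are chi_2: 1. Dimension check: dim(chi_4)*dim(chi_4) = 1*1 = 1 and sum (mult * dim) = 1*1 = 1.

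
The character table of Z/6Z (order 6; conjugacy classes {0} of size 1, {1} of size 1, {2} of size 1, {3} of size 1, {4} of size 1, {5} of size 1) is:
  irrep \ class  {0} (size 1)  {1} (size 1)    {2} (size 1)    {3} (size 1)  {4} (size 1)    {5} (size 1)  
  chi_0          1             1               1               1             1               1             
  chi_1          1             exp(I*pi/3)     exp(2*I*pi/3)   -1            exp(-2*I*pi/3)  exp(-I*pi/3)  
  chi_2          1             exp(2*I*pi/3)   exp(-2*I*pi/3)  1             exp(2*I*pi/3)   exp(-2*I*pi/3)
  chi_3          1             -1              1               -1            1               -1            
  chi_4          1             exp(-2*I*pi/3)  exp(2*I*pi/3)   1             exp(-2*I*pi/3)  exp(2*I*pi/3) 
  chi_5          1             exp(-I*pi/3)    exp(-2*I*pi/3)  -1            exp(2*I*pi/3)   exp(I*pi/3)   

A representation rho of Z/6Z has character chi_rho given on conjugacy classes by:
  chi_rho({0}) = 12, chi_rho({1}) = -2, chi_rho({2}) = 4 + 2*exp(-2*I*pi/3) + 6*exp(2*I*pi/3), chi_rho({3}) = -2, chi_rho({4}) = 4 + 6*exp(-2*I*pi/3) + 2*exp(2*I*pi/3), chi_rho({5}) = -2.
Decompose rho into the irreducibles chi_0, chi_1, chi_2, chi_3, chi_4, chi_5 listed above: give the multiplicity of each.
Multiplicities: chi_0: 1, chi_1: 3, chi_2: 1, chi_3: 3, chi_4: 3, chi_5: 1.

Use <chi_rho, chi> = (1/|G|) sum_C |C| * chi_rho(C) * conj(chi(C)) with |G| = 6 for each irreducible chi in the table:
  <chi_rho, chi_0> = (1/6)[1*(12)*conj(1) + 1*(-2)*conj(1) + 1*(4 + 2*exp(-2*I*pi/3) + 6*exp(2*I*pi/3))*conj(1) + 1*(-2)*conj(1) + 1*(4 + 6*exp(-2*I*pi/3) + 2*exp(2*I*pi/3))*conj(1) + 1*(-2)*conj(1)]
      = (1/6)[(12) + (-2) + (4 + 2*exp(-2*I*pi/3) + 6*exp(2*I*pi/3)) + (-2) + (4 + 6*exp(-2*I*pi/3) + 2*exp(2*I*pi/3)) + (-2)] = 6/6 = 1
  <chi_rho, chi_1> = (1/6)[1*(12)*conj(1) + 1*(-2)*conj(exp(I*pi/3)) + 1*(4 + 2*exp(-2*I*pi/3) + 6*exp(2*I*pi/3))*conj(exp(2*I*pi/3)) + 1*(-2)*conj(-1) + 1*(4 + 6*exp(-2*I*pi/3) + 2*exp(2*I*pi/3))*conj(exp(-2*I*pi/3)) + 1*(-2)*conj(exp(-I*pi/3))]
      = (1/6)[(12) + (exp(-2*I*pi/3) + exp(I*pi/3) - 2*exp(-I*pi/3)) + (6 + 4*exp(-2*I*pi/3) + 2*exp(2*I*pi/3)) + (2) + (6 + 2*exp(-2*I*pi/3) + 4*exp(2*I*pi/3)) + (-2*exp(I*pi/3) + exp(-I*pi/3) + exp(2*I*pi/3))] = 18/6 = 3
  <chi_rho, chi_2> = (1/6)[1*(12)*conj(1) + 1*(-2)*conj(exp(2*I*pi/3)) + 1*(4 + 2*exp(-2*I*pi/3) + 6*exp(2*I*pi/3))*conj(exp(-2*I*pi/3)) + 1*(-2)*conj(1) + 1*(4 + 6*exp(-2*I*pi/3) + 2*exp(2*I*pi/3))*conj(exp(2*I*pi/3)) + 1*(-2)*conj(exp(-2*I*pi/3))]
      = (1/6)[(12) + (3*exp(-I*pi/3) - 2*exp(-2*I*pi/3) + 3*exp(2*I*pi/3)) + (2 + 6*exp(-2*I*pi/3) + 4*exp(2*I*pi/3)) + (-2) + (2 + 4*exp(-2*I*pi/3) + 6*exp(2*I*pi/3)) + (3*exp(-2*I*pi/3) - 2*exp(2*I*pi/3) + 3*exp(I*pi/3))] = 6/6 = 1
  <chi_rho, chi_3> = (1/6)[1*(12)*conj(1) + 1*(-2)*conj(-1) + 1*(4 + 2*exp(-2*I*pi/3) + 6*exp(2*I*pi/3))*conj(1) + 1*(-2)*conj(-1) + 1*(4 + 6*exp(-2*I*pi/3) + 2*exp(2*I*pi/3))*conj(1) + 1*(-2)*conj(-1)]
      = (1/6)[(12) + (2) + (4 + 2*exp(-2*I*pi/3) + 6*exp(2*I*pi/3)) + (2) + (4 + 6*exp(-2*I*pi/3) + 2*exp(2*I*pi/3)) + (2)] = 18/6 = 3
  <chi_rho, chi_4> = (1/6)[1*(12)*conj(1) + 1*(-2)*conj(exp(-2*I*pi/3)) + 1*(4 + 2*exp(-2*I*pi/3) + 6*exp(2*I*pi/3))*conj(exp(2*I*pi/3)) + 1*(-2)*conj(1) + 1*(4 + 6*exp(-2*I*pi/3) + 2*exp(2*I*pi/3))*conj(exp(-2*I*pi/3)) + 1*(-2)*conj(exp(2*I*pi/3))]
      = (1/6)[(12) + (-2*exp(2*I*pi/3) + exp(-2*I*pi/3) + exp(I*pi/3)) + (6 + 4*exp(-2*I*pi/3) + 2*exp(2*I*pi/3)) + (-2) + (6 + 2*exp(-2*I*pi/3) + 4*exp(2*I*pi/3)) + (exp(-I*pi/3) + exp(2*I*pi/3) - 2*exp(-2*I*pi/3))] = 18/6 = 3
  <chi_rho, chi_5> = (1/6)[1*(12)*conj(1) + 1*(-2)*conj(exp(-I*pi/3)) + 1*(4 + 2*exp(-2*I*pi/3) + 6*exp(2*I*pi/3))*conj(exp(-2*I*pi/3)) + 1*(-2)*conj(-1) + 1*(4 + 6*exp(-2*I*pi/3) + 2*exp(2*I*pi/3))*conj(exp(2*I*pi/3)) + 1*(-2)*conj(exp(I*pi/3))]
      = (1/6)[(12) + (3*exp(-I*pi/3) - 2*exp(I*pi/3) + 3*exp(2*I*pi/3)) + (2 + 6*exp(-2*I*pi/3) + 4*exp(2*I*pi/3)) + (2) + (2 + 4*exp(-2*I*pi/3) + 6*exp(2*I*pi/3)) + (3*exp(-2*I*pi/3) - 2*exp(-I*pi/3) + 3*exp(I*pi/3))] = 6/6 = 1
(Exp terms are combined using exp(i*s)*conj(exp(i*t)) = exp(i*(s-t)), and sums of them are collapsed using the identity that for every m > 1 the m distinct m-th roots of unity sum to 0, e.g. 1 + exp(2*I*pi/3) + exp(-2*I*pi/3) = 0.)
Dimension check: dim(rho) = sum (mult * dim) = 1*1 + 3*1 + 1*1 + 3*1 + 3*1 + 1*1 = 12 = chi_rho(e) = 12.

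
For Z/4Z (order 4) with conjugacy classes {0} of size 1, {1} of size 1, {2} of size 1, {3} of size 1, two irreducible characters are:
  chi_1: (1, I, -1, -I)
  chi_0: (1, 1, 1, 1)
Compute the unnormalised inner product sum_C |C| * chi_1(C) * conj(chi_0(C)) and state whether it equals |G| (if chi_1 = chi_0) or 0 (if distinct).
Sum = 0; so <chi_1, chi_0> = 0 (distinct irreducibles are orthogonal).

Reasoning: Compute term by term over conjugacy classes (|C| * chi_1(C) * conj(chi_0(C))):
  1*(1)*conj(1) + 1*(I)*conj(1) + 1*(-1)*conj(1) + 1*(-I)*conj(1)
  = (1) + (I) + (-1) + (-I)
  = 0.
(Exp terms are combined using exp(i*s)*conj(exp(i*t)) = exp(i*(s-t)), and sums of them are collapsed using the identity that for every m > 1 the m distinct m-th roots of unity sum to 0, e.g. 1 + exp(2*I*pi/3) + exp(-2*I*pi/3) = 0.)
Dividing by |G| = 4 gives 0/4 = 0, matching the row-orthogonality relation <chi_1, chi_0> = [chi_1 = chi_0].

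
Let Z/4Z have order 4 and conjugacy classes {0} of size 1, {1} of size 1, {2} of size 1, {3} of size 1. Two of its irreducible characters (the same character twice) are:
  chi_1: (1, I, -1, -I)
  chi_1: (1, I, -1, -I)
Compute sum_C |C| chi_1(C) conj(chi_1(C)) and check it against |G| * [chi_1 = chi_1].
Sum = 4 = |G| = 4; so <chi_1, chi_1> = 1 (norm-1 confirms irreducibility).

Reasoning: Compute term by term over conjugacy classes (|C| * chi_1(C) * conj(chi_1(C))):
  1*(1)*conj(1) + 1*(I)*conj(I) + 1*(-1)*conj(-1) + 1*(-I)*conj(-I)
  = (1) + (1) + (1) + (1)
  = 4.
(Exp terms are combined using exp(i*s)*conj(exp(i*t)) = exp(i*(s-t)), and sums of them are collapsed using the identity that for every m > 1 the m distinct m-th roots of unity sum to 0, e.g. 1 + exp(2*I*pi/3) + exp(-2*I*pi/3) = 0.)
Dividing by |G| = 4 gives 4/4 = 1, matching the row-orthogonality relation <chi_1, chi_1> = [chi_1 = chi_1].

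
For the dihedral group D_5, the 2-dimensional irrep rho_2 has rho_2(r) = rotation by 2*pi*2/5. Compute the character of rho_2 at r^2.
chi_{rho_2}(r^2) = 2*cos(2*pi*2*2/5) = -1/2 + sqrt(5)/2

Explanation: rho_2(r^2) is rotation by angle 2*pi*2*2/5, whose trace is 2*cos(2*pi*2*2/5) = -1/2 + sqrt(5)/2.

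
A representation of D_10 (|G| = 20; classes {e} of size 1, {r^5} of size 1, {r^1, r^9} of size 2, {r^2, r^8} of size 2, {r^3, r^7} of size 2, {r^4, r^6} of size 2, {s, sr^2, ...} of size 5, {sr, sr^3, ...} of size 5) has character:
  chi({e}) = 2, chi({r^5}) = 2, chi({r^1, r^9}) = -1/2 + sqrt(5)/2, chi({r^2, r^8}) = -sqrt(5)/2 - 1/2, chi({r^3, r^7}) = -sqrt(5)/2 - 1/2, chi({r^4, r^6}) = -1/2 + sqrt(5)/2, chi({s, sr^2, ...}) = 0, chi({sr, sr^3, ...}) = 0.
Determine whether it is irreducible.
Irreducible: <chi, chi> = 1.

Working: <chi, chi> = (1/|G|) sum_C |C| * |chi(C)|^2 = (1/20)[1*|2|^2 + 1*|2|^2 + 2*|-1/2 + sqrt(5)/2|^2 + 2*|-sqrt(5)/2 - 1/2|^2 + 2*|-sqrt(5)/2 - 1/2|^2 + 2*|-1/2 + sqrt(5)/2|^2 + 5*|0|^2 + 5*|0|^2]
  = (1/20)[(4) + (4) + (3 - sqrt(5)) + (sqrt(5) + 3) + (sqrt(5) + 3) + (3 - sqrt(5)) + (0) + (0)] = 20/20 = 1.
A character is irreducible iff <chi, chi> = 1, so this representation is irreducible.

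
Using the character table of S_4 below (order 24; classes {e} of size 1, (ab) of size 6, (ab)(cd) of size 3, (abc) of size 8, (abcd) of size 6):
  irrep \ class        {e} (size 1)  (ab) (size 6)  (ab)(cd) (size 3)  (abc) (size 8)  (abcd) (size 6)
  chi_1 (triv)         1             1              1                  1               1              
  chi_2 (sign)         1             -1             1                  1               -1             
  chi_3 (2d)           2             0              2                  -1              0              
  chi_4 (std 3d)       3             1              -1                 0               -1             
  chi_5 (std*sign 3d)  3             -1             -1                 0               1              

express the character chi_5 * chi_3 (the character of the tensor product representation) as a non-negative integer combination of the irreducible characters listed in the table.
chi_5 tensor chi_3 = chi_4 + chi_5 (all other irreducibles have multiplicity 0).

The character of a tensor product is the pointwise product (chi_5 * chi_3)(C) = chi_5(C) * chi_3(C):
  {e}: (3)*(2), (ab): (-1)*(0), (ab)(cd): (-1)*(2), (abc): (0)*(-1), (abcd): (1)*(0)
so (chi_5 * chi_3) takes values
  {e} -> 6, (ab) -> 0, (ab)(cd) -> -2, (abc) -> 0, (abcd) -> 0.
Now take the inner product of this character with each irreducible chi from the table, <chi_5*chi_3, chi> = (1/24) sum_C |C| (chi_5*chi_3)(C) conj(chi(C)):
  <chi_5*chi_3, chi_1> = (1/24)[1*(6)*conj(1) + 6*(0)*conj(1) + 3*(-2)*conj(1) + 8*(0)*conj(1) + 6*(0)*conj(1)]
      = (1/24)[(6) + (0) + (-6) + (0) + (0)] = 0/24 = 0
  <chi_5*chi_3, chi_2> = (1/24)[1*(6)*conj(1) + 6*(0)*conj(-1) + 3*(-2)*conj(1) + 8*(0)*conj(1) + 6*(0)*conj(-1)]
      = (1/24)[(6) + (0) + (-6) + (0) + (0)] = 0/24 = 0
  <chi_5*chi_3, chi_3> = (1/24)[1*(6)*conj(2) + 6*(0)*conj(0) + 3*(-2)*conj(2) + 8*(0)*conj(-1) + 6*(0)*conj(0)]
      = (1/24)[(12) + (0) + (-12) + (0) + (0)] = 0/24 = 0
  <chi_5*chi_3, chi_4> = (1/24)[1*(6)*conj(3) + 6*(0)*conj(1) + 3*(-2)*conj(-1) + 8*(0)*conj(0) + 6*(0)*conj(-1)]
      = (1/24)[(18) + (0) + (6) + (0) + (0)] = 24/24 = 1
  <chi_5*chi_3, chi_5> = (1/24)[1*(6)*conj(3) + 6*(0)*conj(-1) + 3*(-2)*conj(-1) + 8*(0)*conj(0) + 6*(0)*conj(1)]
      = (1/24)[(18) + (0) + (6) + (0) + (0)] = 24/24 = 1
Hence the multiplicities are chi_4: 1, chi_5: 1. Dimension check: dim(chi_5)*dim(chi_3) = 3*2 = 6 and sum (mult * dim) = 1*3 + 1*3 = 6.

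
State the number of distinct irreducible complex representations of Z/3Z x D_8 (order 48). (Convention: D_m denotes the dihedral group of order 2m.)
21

Why: The number of irreducible complex representations of a finite group equals its number of conjugacy classes. For a direct product, #classes(G x H) = #classes(G) * #classes(H). Z/3Z has 3 classes (abelian), D_8 has 7 classes, so 3 * 7 = 21, so Z/3Z x D_8 (order 48) has exactly 21 irreducible complex representations.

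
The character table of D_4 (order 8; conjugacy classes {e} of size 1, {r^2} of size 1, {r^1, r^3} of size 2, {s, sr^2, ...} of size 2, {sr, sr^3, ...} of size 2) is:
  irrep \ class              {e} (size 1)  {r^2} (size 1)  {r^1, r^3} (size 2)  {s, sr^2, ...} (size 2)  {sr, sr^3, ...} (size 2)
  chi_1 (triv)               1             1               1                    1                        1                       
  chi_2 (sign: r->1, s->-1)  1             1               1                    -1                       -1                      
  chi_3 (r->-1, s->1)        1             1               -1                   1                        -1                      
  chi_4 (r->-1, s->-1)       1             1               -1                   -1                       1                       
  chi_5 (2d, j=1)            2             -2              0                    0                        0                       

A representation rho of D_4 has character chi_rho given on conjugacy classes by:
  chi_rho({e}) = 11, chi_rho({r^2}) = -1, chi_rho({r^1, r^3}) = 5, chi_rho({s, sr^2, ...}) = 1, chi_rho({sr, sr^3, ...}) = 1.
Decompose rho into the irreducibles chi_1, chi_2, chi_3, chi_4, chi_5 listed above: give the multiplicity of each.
Multiplicities: chi_1: 3, chi_2: 2, chi_3: 0, chi_4: 0, chi_5: 3.

Use <chi_rho, chi> = (1/|G|) sum_C |C| * chi_rho(C) * conj(chi(C)) with |G| = 8 for each irreducible chi in the table:
  <chi_rho, chi_1> = (1/8)[1*(11)*conj(1) + 1*(-1)*conj(1) + 2*(5)*conj(1) + 2*(1)*conj(1) + 2*(1)*conj(1)]
      = (1/8)[(11) + (-1) + (10) + (2) + (2)] = 24/8 = 3
  <chi_rho, chi_2> = (1/8)[1*(11)*conj(1) + 1*(-1)*conj(1) + 2*(5)*conj(1) + 2*(1)*conj(-1) + 2*(1)*conj(-1)]
      = (1/8)[(11) + (-1) + (10) + (-2) + (-2)] = 16/8 = 2
  <chi_rho, chi_3> = (1/8)[1*(11)*conj(1) + 1*(-1)*conj(1) + 2*(5)*conj(-1) + 2*(1)*conj(1) + 2*(1)*conj(-1)]
      = (1/8)[(11) + (-1) + (-10) + (2) + (-2)] = 0/8 = 0
  <chi_rho, chi_4> = (1/8)[1*(11)*conj(1) + 1*(-1)*conj(1) + 2*(5)*conj(-1) + 2*(1)*conj(-1) + 2*(1)*conj(1)]
      = (1/8)[(11) + (-1) + (-10) + (-2) + (2)] = 0/8 = 0
  <chi_rho, chi_5> = (1/8)[1*(11)*conj(2) + 1*(-1)*conj(-2) + 2*(5)*conj(0) + 2*(1)*conj(0) + 2*(1)*conj(0)]
      = (1/8)[(22) + (2) + (0) + (0) + (0)] = 24/8 = 3
Dimension check: dim(rho) = sum (mult * dim) = 3*1 + 2*1 + 0*1 + 0*1 + 3*2 = 11 = chi_rho(e) = 11.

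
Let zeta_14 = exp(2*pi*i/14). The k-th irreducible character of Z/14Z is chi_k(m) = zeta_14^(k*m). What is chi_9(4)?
chi_9(4) = zeta_14^36 = exp(-6*I*pi/7)

Reasoning: chi_9(4) = zeta_14^(9*4) = zeta_14^36. Since zeta_14^14 = 1, this equals zeta_14^8 = exp(2*pi*i*8/14) = exp(-6*I*pi/7).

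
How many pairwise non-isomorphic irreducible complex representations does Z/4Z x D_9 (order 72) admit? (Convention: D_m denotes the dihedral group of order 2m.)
24

Argument: The number of irreducible complex representations of a finite group equals its number of conjugacy classes. For a direct product, #classes(G x H) = #classes(G) * #classes(H). Z/4Z has 4 classes (abelian), D_9 has 6 classes, so 4 * 6 = 24, so Z/4Z x D_9 (order 72) has exactly 24 irreducible complex representations.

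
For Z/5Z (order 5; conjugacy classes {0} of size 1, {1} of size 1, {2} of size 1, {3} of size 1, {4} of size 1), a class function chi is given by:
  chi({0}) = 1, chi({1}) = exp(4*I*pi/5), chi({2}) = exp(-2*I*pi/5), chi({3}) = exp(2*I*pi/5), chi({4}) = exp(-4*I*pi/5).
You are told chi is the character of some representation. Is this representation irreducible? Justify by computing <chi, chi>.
Irreducible: <chi, chi> = 1.

Why: <chi, chi> = (1/|G|) sum_C |C| * |chi(C)|^2 = (1/5)[1*|1|^2 + 1*|exp(4*I*pi/5)|^2 + 1*|exp(-2*I*pi/5)|^2 + 1*|exp(2*I*pi/5)|^2 + 1*|exp(-4*I*pi/5)|^2]
  = (1/5)[(1) + (1) + (1) + (1) + (1)] = 5/5 = 1.
(Exp terms are combined using exp(i*s)*conj(exp(i*t)) = exp(i*(s-t)), and sums of them are collapsed using the identity that for every m > 1 the m distinct m-th roots of unity sum to 0, e.g. 1 + exp(2*I*pi/3) + exp(-2*I*pi/3) = 0.)
A character is irreducible iff <chi, chi> = 1, so this representation is irreducible.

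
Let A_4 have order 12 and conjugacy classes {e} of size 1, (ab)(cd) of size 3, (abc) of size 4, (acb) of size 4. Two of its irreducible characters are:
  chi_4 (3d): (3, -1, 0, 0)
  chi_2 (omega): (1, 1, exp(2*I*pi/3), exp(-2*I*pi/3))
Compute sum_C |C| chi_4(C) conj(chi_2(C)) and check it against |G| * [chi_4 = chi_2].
Sum = 0; so <chi_4, chi_2> = 0 (distinct irreducibles are orthogonal).

Solution. Compute term by term over conjugacy classes (|C| * chi_4(C) * conj(chi_2(C))):
  1*(3)*conj(1) + 3*(-1)*conj(1) + 4*(0)*conj(exp(2*I*pi/3)) + 4*(0)*conj(exp(-2*I*pi/3))
  = (3) + (-3) + (0) + (0)
  = 0.
(Exp terms are combined using exp(i*s)*conj(exp(i*t)) = exp(i*(s-t)), and sums of them are collapsed using the identity that for every m > 1 the m distinct m-th roots of unity sum to 0, e.g. 1 + exp(2*I*pi/3) + exp(-2*I*pi/3) = 0.)
Dividing by |G| = 12 gives 0/12 = 0, matching the row-orthogonality relation <chi_4, chi_2> = [chi_4 = chi_2].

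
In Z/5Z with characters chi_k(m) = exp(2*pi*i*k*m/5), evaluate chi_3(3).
chi_3(3) = zeta_5^9 = exp(-2*I*pi/5)

Justification: chi_3(3) = zeta_5^(3*3) = zeta_5^9. Since zeta_5^5 = 1, this equals zeta_5^4 = exp(2*pi*i*4/5) = exp(-2*I*pi/5).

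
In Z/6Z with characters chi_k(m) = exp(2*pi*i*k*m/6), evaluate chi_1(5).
chi_1(5) = zeta_6^5 = exp(-I*pi/3)

Solution. chi_1(5) = zeta_6^(1*5) = zeta_6^5. Since zeta_6^6 = 1, this equals zeta_6^5 = exp(2*pi*i*5/6) = exp(-I*pi/3).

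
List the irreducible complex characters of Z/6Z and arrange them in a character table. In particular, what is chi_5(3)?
Character table of Z/6Z (irreps indexed chi_0,...,chi_5 with chi_k(m) = zeta_6^(k*m), zeta_6 = exp(2*pi*i/6)):
  irrep \ class  {0} (size 1)  {1} (size 1)    {2} (size 1)    {3} (size 1)  {4} (size 1)    {5} (size 1)  
  chi_0          1             1               1               1             1               1             
  chi_1          1             exp(I*pi/3)     exp(2*I*pi/3)   -1            exp(-2*I*pi/3)  exp(-I*pi/3)  
  chi_2          1             exp(2*I*pi/3)   exp(-2*I*pi/3)  1             exp(2*I*pi/3)   exp(-2*I*pi/3)
  chi_3          1             -1              1               -1            1               -1            
  chi_4          1             exp(-2*I*pi/3)  exp(2*I*pi/3)   1             exp(-2*I*pi/3)  exp(2*I*pi/3) 
  chi_5          1             exp(-I*pi/3)    exp(-2*I*pi/3)  -1            exp(2*I*pi/3)   exp(I*pi/3)   

Spot check: chi_5(3) = zeta_6^(5*3) = zeta_6^15 = -1.

Proof sketch: Z/6Z is abelian, so all 6 irreducible complex representations are 1-dimensional. They are given by chi_k(m) = zeta_6^(k*m) for k = 0,...,5. Row orthogonality: sum_m chi_k(m) conj(chi_l(m)) = 6 * [k = l].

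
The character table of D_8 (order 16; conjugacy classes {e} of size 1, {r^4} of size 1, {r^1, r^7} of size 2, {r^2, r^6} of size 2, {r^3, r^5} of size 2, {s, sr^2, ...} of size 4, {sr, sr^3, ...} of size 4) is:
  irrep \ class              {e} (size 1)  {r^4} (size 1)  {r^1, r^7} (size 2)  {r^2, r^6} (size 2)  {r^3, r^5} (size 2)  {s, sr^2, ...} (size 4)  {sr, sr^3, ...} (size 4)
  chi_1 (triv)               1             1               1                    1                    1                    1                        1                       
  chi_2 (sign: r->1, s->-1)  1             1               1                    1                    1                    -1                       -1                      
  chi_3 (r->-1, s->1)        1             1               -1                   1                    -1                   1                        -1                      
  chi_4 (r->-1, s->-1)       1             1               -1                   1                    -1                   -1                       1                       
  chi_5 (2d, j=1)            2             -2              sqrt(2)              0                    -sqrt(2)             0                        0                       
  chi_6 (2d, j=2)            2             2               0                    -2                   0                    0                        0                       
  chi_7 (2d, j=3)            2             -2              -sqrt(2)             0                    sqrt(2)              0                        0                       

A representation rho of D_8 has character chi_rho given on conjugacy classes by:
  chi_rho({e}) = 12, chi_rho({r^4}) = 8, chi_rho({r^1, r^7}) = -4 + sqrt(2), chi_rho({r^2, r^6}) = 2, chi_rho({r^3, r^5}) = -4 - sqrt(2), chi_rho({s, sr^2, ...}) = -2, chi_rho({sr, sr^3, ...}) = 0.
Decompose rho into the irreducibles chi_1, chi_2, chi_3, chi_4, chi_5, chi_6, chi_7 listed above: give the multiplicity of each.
Multiplicities: chi_1: 0, chi_2: 1, chi_3: 2, chi_4: 3, chi_5: 1, chi_6: 2, chi_7: 0.

Argument: Use <chi_rho, chi> = (1/|G|) sum_C |C| * chi_rho(C) * conj(chi(C)) with |G| = 16 for each irreducible chi in the table:
  <chi_rho, chi_1> = (1/16)[1*(12)*conj(1) + 1*(8)*conj(1) + 2*(-4 + sqrt(2))*conj(1) + 2*(2)*conj(1) + 2*(-4 - sqrt(2))*conj(1) + 4*(-2)*conj(1) + 4*(0)*conj(1)]
      = (1/16)[(12) + (8) + (-8 + 2*sqrt(2)) + (4) + (-8 - 2*sqrt(2)) + (-8) + (0)] = 0/16 = 0
  <chi_rho, chi_2> = (1/16)[1*(12)*conj(1) + 1*(8)*conj(1) + 2*(-4 + sqrt(2))*conj(1) + 2*(2)*conj(1) + 2*(-4 - sqrt(2))*conj(1) + 4*(-2)*conj(-1) + 4*(0)*conj(-1)]
      = (1/16)[(12) + (8) + (-8 + 2*sqrt(2)) + (4) + (-8 - 2*sqrt(2)) + (8) + (0)] = 16/16 = 1
  <chi_rho, chi_3> = (1/16)[1*(12)*conj(1) + 1*(8)*conj(1) + 2*(-4 + sqrt(2))*conj(-1) + 2*(2)*conj(1) + 2*(-4 - sqrt(2))*conj(-1) + 4*(-2)*conj(1) + 4*(0)*conj(-1)]
      = (1/16)[(12) + (8) + (8 - 2*sqrt(2)) + (4) + (2*sqrt(2) + 8) + (-8) + (0)] = 32/16 = 2
  <chi_rho, chi_4> = (1/16)[1*(12)*conj(1) + 1*(8)*conj(1) + 2*(-4 + sqrt(2))*conj(-1) + 2*(2)*conj(1) + 2*(-4 - sqrt(2))*conj(-1) + 4*(-2)*conj(-1) + 4*(0)*conj(1)]
      = (1/16)[(12) + (8) + (8 - 2*sqrt(2)) + (4) + (2*sqrt(2) + 8) + (8) + (0)] = 48/16 = 3
  <chi_rho, chi_5> = (1/16)[1*(12)*conj(2) + 1*(8)*conj(-2) + 2*(-4 + sqrt(2))*conj(sqrt(2)) + 2*(2)*conj(0) + 2*(-4 - sqrt(2))*conj(-sqrt(2)) + 4*(-2)*conj(0) + 4*(0)*conj(0)]
      = (1/16)[(24) + (-16) + (4 - 8*sqrt(2)) + (0) + (4 + 8*sqrt(2)) + (0) + (0)] = 16/16 = 1
  <chi_rho, chi_6> = (1/16)[1*(12)*conj(2) + 1*(8)*conj(2) + 2*(-4 + sqrt(2))*conj(0) + 2*(2)*conj(-2) + 2*(-4 - sqrt(2))*conj(0) + 4*(-2)*conj(0) + 4*(0)*conj(0)]
      = (1/16)[(24) + (16) + (0) + (-8) + (0) + (0) + (0)] = 32/16 = 2
  <chi_rho, chi_7> = (1/16)[1*(12)*conj(2) + 1*(8)*conj(-2) + 2*(-4 + sqrt(2))*conj(-sqrt(2)) + 2*(2)*conj(0) + 2*(-4 - sqrt(2))*conj(sqrt(2)) + 4*(-2)*conj(0) + 4*(0)*conj(0)]
      = (1/16)[(24) + (-16) + (-4 + 8*sqrt(2)) + (0) + (-8*sqrt(2) - 4) + (0) + (0)] = 0/16 = 0
Dimension check: dim(rho) = sum (mult * dim) = 0*1 + 1*1 + 2*1 + 3*1 + 1*2 + 2*2 + 0*2 = 12 = chi_rho(e) = 12.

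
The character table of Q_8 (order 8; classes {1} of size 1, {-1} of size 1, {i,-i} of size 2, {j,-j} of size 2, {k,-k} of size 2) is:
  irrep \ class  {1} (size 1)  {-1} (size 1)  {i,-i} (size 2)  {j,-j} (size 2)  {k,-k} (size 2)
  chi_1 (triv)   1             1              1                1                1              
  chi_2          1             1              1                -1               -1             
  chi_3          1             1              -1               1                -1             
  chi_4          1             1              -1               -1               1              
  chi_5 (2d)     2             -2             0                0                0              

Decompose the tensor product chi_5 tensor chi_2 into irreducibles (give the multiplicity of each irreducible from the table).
chi_5 tensor chi_2 = chi_5 (all other irreducibles have multiplicity 0).

Explanation: The character of a tensor product is the pointwise product (chi_5 * chi_2)(C) = chi_5(C) * chi_2(C):
  {1}: (2)*(1), {-1}: (-2)*(1), {i,-i}: (0)*(1), {j,-j}: (0)*(-1), {k,-k}: (0)*(-1)
so (chi_5 * chi_2) takes values
  {1} -> 2, {-1} -> -2, {i,-i} -> 0, {j,-j} -> 0, {k,-k} -> 0.
Now take the inner product of this character with each irreducible chi from the table, <chi_5*chi_2, chi> = (1/8) sum_C |C| (chi_5*chi_2)(C) conj(chi(C)):
  <chi_5*chi_2, chi_1> = (1/8)[1*(2)*conj(1) + 1*(-2)*conj(1) + 2*(0)*conj(1) + 2*(0)*conj(1) + 2*(0)*conj(1)]
      = (1/8)[(2) + (-2) + (0) + (0) + (0)] = 0/8 = 0
  <chi_5*chi_2, chi_2> = (1/8)[1*(2)*conj(1) + 1*(-2)*conj(1) + 2*(0)*conj(1) + 2*(0)*conj(-1) + 2*(0)*conj(-1)]
      = (1/8)[(2) + (-2) + (0) + (0) + (0)] = 0/8 = 0
  <chi_5*chi_2, chi_3> = (1/8)[1*(2)*conj(1) + 1*(-2)*conj(1) + 2*(0)*conj(-1) + 2*(0)*conj(1) + 2*(0)*conj(-1)]
      = (1/8)[(2) + (-2) + (0) + (0) + (0)] = 0/8 = 0
  <chi_5*chi_2, chi_4> = (1/8)[1*(2)*conj(1) + 1*(-2)*conj(1) + 2*(0)*conj(-1) + 2*(0)*conj(-1) + 2*(0)*conj(1)]
      = (1/8)[(2) + (-2) + (0) + (0) + (0)] = 0/8 = 0
  <chi_5*chi_2, chi_5> = (1/8)[1*(2)*conj(2) + 1*(-2)*conj(-2) + 2*(0)*conj(0) + 2*(0)*conj(0) + 2*(0)*conj(0)]
      = (1/8)[(4) + (4) + (0) + (0) + (0)] = 8/8 = 1
Hence the multiplicities are chi_5: 1. Dimension check: dim(chi_5)*dim(chi_2) = 2*1 = 2 and sum (mult * dim) = 1*2 = 2.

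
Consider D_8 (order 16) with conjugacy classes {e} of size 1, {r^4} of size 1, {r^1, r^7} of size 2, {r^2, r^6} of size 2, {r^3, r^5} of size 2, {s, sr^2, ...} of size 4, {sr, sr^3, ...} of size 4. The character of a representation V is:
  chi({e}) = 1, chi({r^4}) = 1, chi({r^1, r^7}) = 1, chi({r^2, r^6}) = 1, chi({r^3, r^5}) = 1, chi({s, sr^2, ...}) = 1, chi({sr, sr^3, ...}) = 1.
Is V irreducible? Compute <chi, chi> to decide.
Irreducible: <chi, chi> = 1.

Proof sketch: <chi, chi> = (1/|G|) sum_C |C| * |chi(C)|^2 = (1/16)[1*|1|^2 + 1*|1|^2 + 2*|1|^2 + 2*|1|^2 + 2*|1|^2 + 4*|1|^2 + 4*|1|^2]
  = (1/16)[(1) + (1) + (2) + (2) + (2) + (4) + (4)] = 16/16 = 1.
A character is irreducible iff <chi, chi> = 1, so this representation is irreducible.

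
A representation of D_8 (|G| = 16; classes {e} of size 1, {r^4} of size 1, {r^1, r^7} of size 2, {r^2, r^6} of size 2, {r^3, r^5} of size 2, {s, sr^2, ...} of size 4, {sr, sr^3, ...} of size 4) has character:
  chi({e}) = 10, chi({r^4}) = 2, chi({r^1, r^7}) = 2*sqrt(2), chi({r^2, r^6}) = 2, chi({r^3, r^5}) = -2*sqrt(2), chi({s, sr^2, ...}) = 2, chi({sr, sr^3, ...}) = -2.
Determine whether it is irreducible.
Not irreducible (reducible): <chi, chi> = 11 > 1.

Argument: <chi, chi> = (1/|G|) sum_C |C| * |chi(C)|^2 = (1/16)[1*|10|^2 + 1*|2|^2 + 2*|2*sqrt(2)|^2 + 2*|2|^2 + 2*|-2*sqrt(2)|^2 + 4*|2|^2 + 4*|-2|^2]
  = (1/16)[(100) + (4) + (16) + (8) + (16) + (16) + (16)] = 176/16 = 11.
A character is irreducible iff <chi, chi> = 1, so this representation is reducible.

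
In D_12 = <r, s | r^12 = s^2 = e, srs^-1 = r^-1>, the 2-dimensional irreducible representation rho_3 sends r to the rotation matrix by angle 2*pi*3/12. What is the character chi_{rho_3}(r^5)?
chi_{rho_3}(r^5) = 2*cos(2*pi*3*5/12) = 0

Explanation: rho_3(r^5) is rotation by angle 2*pi*3*5/12, whose trace is 2*cos(2*pi*3*5/12) = 0.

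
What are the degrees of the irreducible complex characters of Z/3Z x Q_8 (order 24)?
Dimensions: 1, 1, 1, 1, 1, 1, 1, 1, 1, 1, 1, 1, 2, 2, 2

Derivation: There are 15 irreducibles (= number of conjugacy classes). Their dimensions d_i satisfy sum d_i^2 = |G| = 24: 1 + 1 + 1 + 1 + 1 + 1 + 1 + 1 + 1 + 1 + 1 + 1 + 4 + 4 + 4 = 24. (For the product with Z/3Z: each of the 3 1-dim characters of Z/3Z tensors with each irrep of Q_8, giving 3 copies of each Q_8-dimension.)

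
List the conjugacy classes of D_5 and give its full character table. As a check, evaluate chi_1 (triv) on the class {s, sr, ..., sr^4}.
Conjugacy classes: {e} of size 1, {r^1, r^4} of size 2, {r^2, r^3} of size 2, {s, sr, ..., sr^4} of size 5.
Character table:
  irrep \ class              {e} (size 1)  {r^1, r^4} (size 2)  {r^2, r^3} (size 2)  {s, sr, ..., sr^4} (size 5)
  chi_1 (triv)               1             1                    1                    1                          
  chi_2 (sign: r->1, s->-1)  1             1                    1                    -1                         
  chi_3 (2d, j=1)            2             -1/2 + sqrt(5)/2     -sqrt(5)/2 - 1/2     0                          
  chi_4 (2d, j=2)            2             -sqrt(5)/2 - 1/2     -1/2 + sqrt(5)/2     0                          

Spot check: chi_1 (triv) on {s, sr, ..., sr^4} = 1.

Justification: D_5 has order 2*5 = 10 with 4 conjugacy classes, hence 4 irreducibles. Sum of squared dims 1 + 1 + 4 + 4 = 10 = |G|. Linear characters come from the abelianisation; the 2-dimensional irreps have character r^k -> 2*cos(2*pi*j*k/5), reflections -> 0.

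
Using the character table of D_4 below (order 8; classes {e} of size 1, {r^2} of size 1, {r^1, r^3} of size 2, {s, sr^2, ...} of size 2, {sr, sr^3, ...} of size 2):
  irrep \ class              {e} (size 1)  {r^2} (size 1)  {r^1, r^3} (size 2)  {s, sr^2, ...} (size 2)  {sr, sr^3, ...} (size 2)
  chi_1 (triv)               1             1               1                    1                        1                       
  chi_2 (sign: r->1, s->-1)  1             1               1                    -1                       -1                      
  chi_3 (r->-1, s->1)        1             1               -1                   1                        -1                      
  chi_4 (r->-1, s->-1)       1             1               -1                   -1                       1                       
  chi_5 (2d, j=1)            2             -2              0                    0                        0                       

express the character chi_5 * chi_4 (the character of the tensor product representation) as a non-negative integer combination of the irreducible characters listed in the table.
chi_5 tensor chi_4 = chi_5 (all other irreducibles have multiplicity 0).

Why: The character of a tensor product is the pointwise product (chi_5 * chi_4)(C) = chi_5(C) * chi_4(C):
  {e}: (2)*(1), {r^2}: (-2)*(1), {r^1, r^3}: (0)*(-1), {s, sr^2, ...}: (0)*(-1), {sr, sr^3, ...}: (0)*(1)
so (chi_5 * chi_4) takes values
  {e} -> 2, {r^2} -> -2, {r^1, r^3} -> 0, {s, sr^2, ...} -> 0, {sr, sr^3, ...} -> 0.
Now take the inner product of this character with each irreducible chi from the table, <chi_5*chi_4, chi> = (1/8) sum_C |C| (chi_5*chi_4)(C) conj(chi(C)):
  <chi_5*chi_4, chi_1> = (1/8)[1*(2)*conj(1) + 1*(-2)*conj(1) + 2*(0)*conj(1) + 2*(0)*conj(1) + 2*(0)*conj(1)]
      = (1/8)[(2) + (-2) + (0) + (0) + (0)] = 0/8 = 0
  <chi_5*chi_4, chi_2> = (1/8)[1*(2)*conj(1) + 1*(-2)*conj(1) + 2*(0)*conj(1) + 2*(0)*conj(-1) + 2*(0)*conj(-1)]
      = (1/8)[(2) + (-2) + (0) + (0) + (0)] = 0/8 = 0
  <chi_5*chi_4, chi_3> = (1/8)[1*(2)*conj(1) + 1*(-2)*conj(1) + 2*(0)*conj(-1) + 2*(0)*conj(1) + 2*(0)*conj(-1)]
      = (1/8)[(2) + (-2) + (0) + (0) + (0)] = 0/8 = 0
  <chi_5*chi_4, chi_4> = (1/8)[1*(2)*conj(1) + 1*(-2)*conj(1) + 2*(0)*conj(-1) + 2*(0)*conj(-1) + 2*(0)*conj(1)]
      = (1/8)[(2) + (-2) + (0) + (0) + (0)] = 0/8 = 0
  <chi_5*chi_4, chi_5> = (1/8)[1*(2)*conj(2) + 1*(-2)*conj(-2) + 2*(0)*conj(0) + 2*(0)*conj(0) + 2*(0)*conj(0)]
      = (1/8)[(4) + (4) + (0) + (0) + (0)] = 8/8 = 1
Hence the multiplicities are chi_5: 1. Dimension check: dim(chi_5)*dim(chi_4) = 2*1 = 2 and sum (mult * dim) = 1*2 = 2.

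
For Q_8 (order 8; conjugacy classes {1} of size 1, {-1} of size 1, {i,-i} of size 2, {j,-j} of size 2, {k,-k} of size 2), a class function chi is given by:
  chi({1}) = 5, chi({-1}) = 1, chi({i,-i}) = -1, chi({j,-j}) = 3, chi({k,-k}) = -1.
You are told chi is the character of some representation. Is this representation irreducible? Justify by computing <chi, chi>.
Not irreducible (reducible): <chi, chi> = 6 > 1.

Explanation: <chi, chi> = (1/|G|) sum_C |C| * |chi(C)|^2 = (1/8)[1*|5|^2 + 1*|1|^2 + 2*|-1|^2 + 2*|3|^2 + 2*|-1|^2]
  = (1/8)[(25) + (1) + (2) + (18) + (2)] = 48/8 = 6.
A character is irreducible iff <chi, chi> = 1, so this representation is reducible.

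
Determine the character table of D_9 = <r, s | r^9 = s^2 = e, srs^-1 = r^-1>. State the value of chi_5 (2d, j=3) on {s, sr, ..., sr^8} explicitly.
Conjugacy classes: {e} of size 1, {r^1, r^8} of size 2, {r^2, r^7} of size 2, {r^3, r^6} of size 2, {r^4, r^5} of size 2, {s, sr, ..., sr^8} of size 9.
Character table:
  irrep \ class              {e} (size 1)  {r^1, r^8} (size 2)  {r^2, r^7} (size 2)  {r^3, r^6} (size 2)  {r^4, r^5} (size 2)  {s, sr, ..., sr^8} (size 9)
  chi_1 (triv)               1             1                    1                    1                    1                    1                          
  chi_2 (sign: r->1, s->-1)  1             1                    1                    1                    1                    -1                         
  chi_3 (2d, j=1)            2             2*cos(2*pi/9)        2*cos(4*pi/9)        -1                   -2*cos(pi/9)         0                          
  chi_4 (2d, j=2)            2             2*cos(4*pi/9)        -2*cos(pi/9)         -1                   2*cos(2*pi/9)        0                          
  chi_5 (2d, j=3)            2             -1                   -1                   2                    -1                   0                          
  chi_6 (2d, j=4)            2             -2*cos(pi/9)         2*cos(2*pi/9)        -1                   2*cos(4*pi/9)        0                          

Spot check: chi_5 (2d, j=3) on {s, sr, ..., sr^8} = 0.

Details: D_9 has order 2*9 = 18 with 6 conjugacy classes, hence 6 irreducibles. Sum of squared dims 1 + 1 + 4 + 4 + 4 + 4 = 18 = |G|. Linear characters come from the abelianisation; the 2-dimensional irreps have character r^k -> 2*cos(2*pi*j*k/9), reflections -> 0.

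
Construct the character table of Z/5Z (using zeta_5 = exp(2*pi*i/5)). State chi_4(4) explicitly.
Character table of Z/5Z (irreps indexed chi_0,...,chi_4 with chi_k(m) = zeta_5^(k*m), zeta_5 = exp(2*pi*i/5)):
  irrep \ class  {0} (size 1)  {1} (size 1)    {2} (size 1)    {3} (size 1)    {4} (size 1)  
  chi_0          1             1               1               1               1             
  chi_1          1             exp(2*I*pi/5)   exp(4*I*pi/5)   exp(-4*I*pi/5)  exp(-2*I*pi/5)
  chi_2          1             exp(4*I*pi/5)   exp(-2*I*pi/5)  exp(2*I*pi/5)   exp(-4*I*pi/5)
  chi_3          1             exp(-4*I*pi/5)  exp(2*I*pi/5)   exp(-2*I*pi/5)  exp(4*I*pi/5) 
  chi_4          1             exp(-2*I*pi/5)  exp(-4*I*pi/5)  exp(4*I*pi/5)   exp(2*I*pi/5) 

Spot check: chi_4(4) = zeta_5^(4*4) = zeta_5^16 = exp(2*I*pi/5).

Working: Z/5Z is abelian, so all 5 irreducible complex representations are 1-dimensional. They are given by chi_k(m) = zeta_5^(k*m) for k = 0,...,4. Row orthogonality: sum_m chi_k(m) conj(chi_l(m)) = 5 * [k = l].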